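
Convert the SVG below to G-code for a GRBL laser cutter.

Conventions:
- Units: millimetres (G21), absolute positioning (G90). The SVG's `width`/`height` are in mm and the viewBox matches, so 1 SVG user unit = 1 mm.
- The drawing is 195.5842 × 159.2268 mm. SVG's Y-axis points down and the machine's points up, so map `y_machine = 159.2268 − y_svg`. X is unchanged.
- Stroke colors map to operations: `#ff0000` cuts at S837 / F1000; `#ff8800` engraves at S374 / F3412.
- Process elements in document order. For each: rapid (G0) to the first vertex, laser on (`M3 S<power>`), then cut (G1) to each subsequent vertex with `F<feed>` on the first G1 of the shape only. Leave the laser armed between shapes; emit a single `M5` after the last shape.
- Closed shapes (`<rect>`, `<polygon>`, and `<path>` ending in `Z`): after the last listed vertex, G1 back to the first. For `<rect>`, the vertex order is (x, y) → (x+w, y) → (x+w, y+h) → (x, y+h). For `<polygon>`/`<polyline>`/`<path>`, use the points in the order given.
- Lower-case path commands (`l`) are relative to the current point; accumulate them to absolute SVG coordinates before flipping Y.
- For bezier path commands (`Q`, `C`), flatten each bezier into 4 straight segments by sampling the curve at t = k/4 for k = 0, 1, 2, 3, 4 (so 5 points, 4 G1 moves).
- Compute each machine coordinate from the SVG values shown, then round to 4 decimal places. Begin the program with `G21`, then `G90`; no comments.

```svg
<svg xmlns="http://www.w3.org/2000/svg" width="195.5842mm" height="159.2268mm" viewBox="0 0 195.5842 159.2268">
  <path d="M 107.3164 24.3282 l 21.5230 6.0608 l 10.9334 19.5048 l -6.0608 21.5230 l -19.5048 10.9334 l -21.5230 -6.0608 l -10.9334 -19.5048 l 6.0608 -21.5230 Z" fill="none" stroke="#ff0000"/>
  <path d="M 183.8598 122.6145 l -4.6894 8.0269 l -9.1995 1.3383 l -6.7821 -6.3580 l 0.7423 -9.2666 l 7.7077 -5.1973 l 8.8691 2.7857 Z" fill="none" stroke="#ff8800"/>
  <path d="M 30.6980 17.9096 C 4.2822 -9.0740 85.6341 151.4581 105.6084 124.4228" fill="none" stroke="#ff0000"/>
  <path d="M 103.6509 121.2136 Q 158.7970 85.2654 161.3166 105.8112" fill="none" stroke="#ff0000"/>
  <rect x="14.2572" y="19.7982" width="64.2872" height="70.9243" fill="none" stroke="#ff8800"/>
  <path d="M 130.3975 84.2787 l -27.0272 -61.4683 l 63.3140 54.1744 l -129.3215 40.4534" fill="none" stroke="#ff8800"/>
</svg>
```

G21
G90
G0 X107.3164 Y134.8986
M3 S837
G1 X128.8394 Y128.8378 F1000
G1 X139.7728 Y109.3330
G1 X133.7120 Y87.8100
G1 X114.2072 Y76.8766
G1 X92.6842 Y82.9374
G1 X81.7508 Y102.4422
G1 X87.8116 Y123.9652
G1 X107.3164 Y134.8986
G0 X183.8598 Y36.6123
M3 S374
G1 X179.1704 Y28.5854 F3412
G1 X169.9709 Y27.2471
G1 X163.1888 Y33.6051
G1 X163.9311 Y42.8717
G1 X171.6388 Y48.0690
G1 X180.5079 Y45.2833
G1 X183.8598 Y36.6123
G0 X30.6980 Y141.3172
M3 S837
G1 X28.4497 Y132.2564 F1000
G1 X50.7569 Y88.0412
G1 X81.7623 Y43.8357
G1 X105.6084 Y34.8040
G0 X103.6509 Y38.0132
M3 S837
G1 X127.9348 Y52.4564 F1000
G1 X145.6404 Y59.8379
G1 X156.7676 Y60.1576
G1 X161.3166 Y53.4156
G0 X14.2572 Y139.4286
M3 S374
G1 X78.5444 Y139.4286 F3412
G1 X78.5444 Y68.5043
G1 X14.2572 Y68.5043
G1 X14.2572 Y139.4286
G0 X130.3975 Y74.9481
M3 S374
G1 X103.3703 Y136.4164 F3412
G1 X166.6843 Y82.2420
G1 X37.3628 Y41.7886
M5

1 u = 1 mm; y_m = 159.2268 − y.

[1] `<path>` regular polygon, #ff0000→cut S837 F1000: (107.3164,134.8986) → (128.8394,128.8378) → (139.7728,109.3330) → (133.7120,87.8100) → (114.2072,76.8766) → (92.6842,82.9374) → (81.7508,102.4422) → (87.8116,123.9652) → (107.3164,134.8986) (closed)

[2] `<path>` regular polygon, #ff8800→engrave S374 F3412: (183.8598,36.6123) → (179.1704,28.5854) → (169.9709,27.2471) → (163.1888,33.6051) → (163.9311,42.8717) → (171.6388,48.0690) → (180.5079,45.2833) → (183.8598,36.6123) (closed)

[3] `<path>` cubic bezier, #ff0000→cut S837 F1000: (30.6980,141.3172) → (28.4497,132.2564) → (50.7569,88.0412) → (81.7623,43.8357) → (105.6084,34.8040)

[4] `<path>` quadratic bezier, #ff0000→cut S837 F1000: (103.6509,38.0132) → (127.9348,52.4564) → (145.6404,59.8379) → (156.7676,60.1576) → (161.3166,53.4156)

[5] `<rect>` rectangle, #ff8800→engrave S374 F3412: (14.2572,139.4286) → (78.5444,139.4286) → (78.5444,68.5043) → (14.2572,68.5043) → (14.2572,139.4286) (closed)

[6] `<path>` open polyline, #ff8800→engrave S374 F3412: (130.3975,74.9481) → (103.3703,136.4164) → (166.6843,82.2420) → (37.3628,41.7886)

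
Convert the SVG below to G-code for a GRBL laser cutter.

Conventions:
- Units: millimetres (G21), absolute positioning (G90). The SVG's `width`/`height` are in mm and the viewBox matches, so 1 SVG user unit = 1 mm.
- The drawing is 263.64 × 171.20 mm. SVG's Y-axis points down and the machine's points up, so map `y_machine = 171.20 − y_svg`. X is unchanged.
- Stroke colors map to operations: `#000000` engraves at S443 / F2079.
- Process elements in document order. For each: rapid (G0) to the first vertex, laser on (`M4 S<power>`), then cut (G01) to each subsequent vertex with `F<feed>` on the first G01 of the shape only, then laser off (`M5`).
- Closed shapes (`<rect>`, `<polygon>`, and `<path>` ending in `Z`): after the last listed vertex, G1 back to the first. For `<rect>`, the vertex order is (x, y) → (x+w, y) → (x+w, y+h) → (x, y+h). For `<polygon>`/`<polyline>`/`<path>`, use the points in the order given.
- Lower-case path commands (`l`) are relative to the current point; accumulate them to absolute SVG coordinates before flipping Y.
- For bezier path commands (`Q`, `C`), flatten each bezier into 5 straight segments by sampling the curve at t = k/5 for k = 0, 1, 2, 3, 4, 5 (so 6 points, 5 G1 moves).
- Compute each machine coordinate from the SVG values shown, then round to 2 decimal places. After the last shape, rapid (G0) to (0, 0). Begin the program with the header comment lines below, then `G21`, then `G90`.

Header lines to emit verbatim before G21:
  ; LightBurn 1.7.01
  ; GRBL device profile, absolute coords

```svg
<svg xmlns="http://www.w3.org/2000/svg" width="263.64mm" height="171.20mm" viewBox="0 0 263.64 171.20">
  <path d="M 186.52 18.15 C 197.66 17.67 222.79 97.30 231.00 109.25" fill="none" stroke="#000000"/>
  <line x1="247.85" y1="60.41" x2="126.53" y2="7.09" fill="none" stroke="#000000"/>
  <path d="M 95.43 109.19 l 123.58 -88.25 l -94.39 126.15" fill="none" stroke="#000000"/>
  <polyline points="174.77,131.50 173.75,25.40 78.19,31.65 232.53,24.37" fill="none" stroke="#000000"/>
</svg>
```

Since the viewBox matches the mm dimensions, user units are millimetres directly. The only transform is the Y-flip y_m = 171.20 − y_svg.

Shape 1 is a cubic bezier drawn with `<path>`. Its stroke #000000 means engrave at S443, F2079. After flipping Y the toolpath is (186.52,153.05) → (194.64,144.91) → (204.62,124.63) → (215.00,99.32) → (224.29,76.06) → (231.00,61.95).

Shape 2 is a line segment drawn with `<line>`. Its stroke #000000 means engrave at S443, F2079. After flipping Y the toolpath is (247.85,110.79) → (126.53,164.11).

Shape 3 is a open polyline drawn with `<path>`. Its stroke #000000 means engrave at S443, F2079. After flipping Y the toolpath is (95.43,62.01) → (219.01,150.26) → (124.62,24.11).

Shape 4 is a open polyline drawn with `<polyline>`. Its stroke #000000 means engrave at S443, F2079. After flipping Y the toolpath is (174.77,39.70) → (173.75,145.80) → (78.19,139.55) → (232.53,146.83).

; LightBurn 1.7.01
; GRBL device profile, absolute coords
G21
G90
G0 X186.52 Y153.05
M4 S443
G01 X194.64 Y144.91 F2079
G01 X204.62 Y124.63
G01 X215.00 Y99.32
G01 X224.29 Y76.06
G01 X231.00 Y61.95
M5
G0 X247.85 Y110.79
M4 S443
G01 X126.53 Y164.11 F2079
M5
G0 X95.43 Y62.01
M4 S443
G01 X219.01 Y150.26 F2079
G01 X124.62 Y24.11
M5
G0 X174.77 Y39.70
M4 S443
G01 X173.75 Y145.80 F2079
G01 X78.19 Y139.55
G01 X232.53 Y146.83
M5
G0 X0.00 Y0.00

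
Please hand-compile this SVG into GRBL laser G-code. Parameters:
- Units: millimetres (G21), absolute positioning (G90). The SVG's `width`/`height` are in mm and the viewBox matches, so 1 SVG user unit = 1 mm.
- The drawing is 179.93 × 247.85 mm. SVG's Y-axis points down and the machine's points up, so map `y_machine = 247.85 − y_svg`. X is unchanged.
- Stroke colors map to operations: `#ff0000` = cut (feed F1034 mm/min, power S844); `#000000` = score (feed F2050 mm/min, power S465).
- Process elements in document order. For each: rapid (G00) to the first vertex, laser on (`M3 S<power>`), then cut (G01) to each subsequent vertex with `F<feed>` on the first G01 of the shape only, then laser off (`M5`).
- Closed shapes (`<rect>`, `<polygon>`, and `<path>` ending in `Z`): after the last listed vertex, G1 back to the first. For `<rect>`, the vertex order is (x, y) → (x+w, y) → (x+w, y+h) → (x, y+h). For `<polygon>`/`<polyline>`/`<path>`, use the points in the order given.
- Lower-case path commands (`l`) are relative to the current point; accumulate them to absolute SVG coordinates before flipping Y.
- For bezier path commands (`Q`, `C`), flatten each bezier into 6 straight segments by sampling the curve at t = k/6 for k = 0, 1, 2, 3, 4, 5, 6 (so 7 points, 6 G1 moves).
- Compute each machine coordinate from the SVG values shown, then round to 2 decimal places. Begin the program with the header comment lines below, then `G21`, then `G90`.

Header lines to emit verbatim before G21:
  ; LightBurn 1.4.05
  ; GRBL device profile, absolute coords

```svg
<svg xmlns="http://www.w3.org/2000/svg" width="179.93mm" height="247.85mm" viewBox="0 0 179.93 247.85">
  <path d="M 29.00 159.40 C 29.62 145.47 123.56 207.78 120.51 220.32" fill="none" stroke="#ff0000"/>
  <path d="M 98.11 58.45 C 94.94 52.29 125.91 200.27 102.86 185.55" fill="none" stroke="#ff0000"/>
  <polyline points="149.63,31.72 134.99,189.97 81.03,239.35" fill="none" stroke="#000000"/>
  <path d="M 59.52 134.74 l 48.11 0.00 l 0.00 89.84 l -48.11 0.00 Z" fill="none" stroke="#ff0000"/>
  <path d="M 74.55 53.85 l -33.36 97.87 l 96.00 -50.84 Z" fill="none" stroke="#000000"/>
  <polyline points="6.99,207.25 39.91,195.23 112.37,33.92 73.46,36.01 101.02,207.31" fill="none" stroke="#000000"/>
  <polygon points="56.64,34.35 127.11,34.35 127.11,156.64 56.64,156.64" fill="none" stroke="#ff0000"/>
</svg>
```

; LightBurn 1.4.05
; GRBL device profile, absolute coords
G21
G90
G00 X29.00 Y88.45
M3 S844
G01 X36.21 Y89.65 F1034
G01 X53.68 Y81.63
G01 X76.13 Y67.92
G01 X98.28 Y51.99
G01 X114.83 Y37.36
G01 X120.51 Y27.53
M5
G00 X98.11 Y189.40
M3 S844
G01 X98.96 Y181.10 F1034
G01 X103.05 Y155.91
G01 X107.94 Y122.64
G01 X111.17 Y90.08
G01 X110.29 Y67.03
G01 X102.86 Y62.30
M5
G00 X149.63 Y216.13
M3 S465
G01 X134.99 Y57.88 F2050
G01 X81.03 Y8.50
M5
G00 X59.52 Y113.11
M3 S844
G01 X107.63 Y113.11 F1034
G01 X107.63 Y23.27
G01 X59.52 Y23.27
G01 X59.52 Y113.11
M5
G00 X74.55 Y194.00
M3 S465
G01 X41.19 Y96.13 F2050
G01 X137.19 Y146.97
G01 X74.55 Y194.00
M5
G00 X6.99 Y40.60
M3 S465
G01 X39.91 Y52.62 F2050
G01 X112.37 Y213.93
G01 X73.46 Y211.84
G01 X101.02 Y40.54
M5
G00 X56.64 Y213.50
M3 S844
G01 X127.11 Y213.50 F1034
G01 X127.11 Y91.21
G01 X56.64 Y91.21
G01 X56.64 Y213.50
M5

1 u = 1 mm; y_m = 247.85 − y.

[1] `<path>` cubic bezier, #ff0000→cut S844 F1034: (29.00,88.45) → (36.21,89.65) → (53.68,81.63) → (76.13,67.92) → (98.28,51.99) → (114.83,37.36) → (120.51,27.53)

[2] `<path>` cubic bezier, #ff0000→cut S844 F1034: (98.11,189.40) → (98.96,181.10) → (103.05,155.91) → (107.94,122.64) → (111.17,90.08) → (110.29,67.03) → (102.86,62.30)

[3] `<polyline>` open polyline, #000000→score S465 F2050: (149.63,216.13) → (134.99,57.88) → (81.03,8.50)

[4] `<path>` rectangle, #ff0000→cut S844 F1034: (59.52,113.11) → (107.63,113.11) → (107.63,23.27) → (59.52,23.27) → (59.52,113.11) (closed)

[5] `<path>` closed polygon, #000000→score S465 F2050: (74.55,194.00) → (41.19,96.13) → (137.19,146.97) → (74.55,194.00) (closed)

[6] `<polyline>` open polyline, #000000→score S465 F2050: (6.99,40.60) → (39.91,52.62) → (112.37,213.93) → (73.46,211.84) → (101.02,40.54)

[7] `<polygon>` rectangle, #ff0000→cut S844 F1034: (56.64,213.50) → (127.11,213.50) → (127.11,91.21) → (56.64,91.21) → (56.64,213.50) (closed)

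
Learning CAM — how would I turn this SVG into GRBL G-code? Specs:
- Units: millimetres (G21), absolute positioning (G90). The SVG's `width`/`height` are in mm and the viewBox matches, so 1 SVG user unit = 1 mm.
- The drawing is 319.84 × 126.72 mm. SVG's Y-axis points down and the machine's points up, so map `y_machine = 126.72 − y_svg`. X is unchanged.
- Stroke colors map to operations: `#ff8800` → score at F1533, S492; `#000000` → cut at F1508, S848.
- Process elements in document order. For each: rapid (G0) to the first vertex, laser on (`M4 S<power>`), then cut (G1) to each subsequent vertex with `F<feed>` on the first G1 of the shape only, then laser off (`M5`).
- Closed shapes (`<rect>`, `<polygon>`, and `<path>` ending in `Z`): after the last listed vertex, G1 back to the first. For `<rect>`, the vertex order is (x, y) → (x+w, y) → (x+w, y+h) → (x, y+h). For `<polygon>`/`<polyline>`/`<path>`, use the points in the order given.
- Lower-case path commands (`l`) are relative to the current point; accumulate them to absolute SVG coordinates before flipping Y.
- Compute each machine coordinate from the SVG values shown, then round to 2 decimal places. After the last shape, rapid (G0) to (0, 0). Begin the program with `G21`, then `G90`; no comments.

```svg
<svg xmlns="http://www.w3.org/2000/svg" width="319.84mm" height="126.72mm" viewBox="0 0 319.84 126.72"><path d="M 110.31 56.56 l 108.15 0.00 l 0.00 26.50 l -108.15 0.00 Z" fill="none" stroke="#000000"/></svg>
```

viewBox `0 0 319.84 126.72` with mm width/height → 1 unit = 1 mm. Flip: y_m = 126.72 − y_svg.

**Shape 1** — `<path>` rectangle, stroke `#000000` → cut (S848, F1508). Machine vertices: (110.31,70.16) → (218.46,70.16) → (218.46,43.66) → (110.31,43.66) → (110.31,70.16). Closed: final G1 returns to the first vertex.

G21
G90
G0 X110.31 Y70.16
M4 S848
G1 X218.46 Y70.16 F1508
G1 X218.46 Y43.66
G1 X110.31 Y43.66
G1 X110.31 Y70.16
M5
G0 X0.00 Y0.00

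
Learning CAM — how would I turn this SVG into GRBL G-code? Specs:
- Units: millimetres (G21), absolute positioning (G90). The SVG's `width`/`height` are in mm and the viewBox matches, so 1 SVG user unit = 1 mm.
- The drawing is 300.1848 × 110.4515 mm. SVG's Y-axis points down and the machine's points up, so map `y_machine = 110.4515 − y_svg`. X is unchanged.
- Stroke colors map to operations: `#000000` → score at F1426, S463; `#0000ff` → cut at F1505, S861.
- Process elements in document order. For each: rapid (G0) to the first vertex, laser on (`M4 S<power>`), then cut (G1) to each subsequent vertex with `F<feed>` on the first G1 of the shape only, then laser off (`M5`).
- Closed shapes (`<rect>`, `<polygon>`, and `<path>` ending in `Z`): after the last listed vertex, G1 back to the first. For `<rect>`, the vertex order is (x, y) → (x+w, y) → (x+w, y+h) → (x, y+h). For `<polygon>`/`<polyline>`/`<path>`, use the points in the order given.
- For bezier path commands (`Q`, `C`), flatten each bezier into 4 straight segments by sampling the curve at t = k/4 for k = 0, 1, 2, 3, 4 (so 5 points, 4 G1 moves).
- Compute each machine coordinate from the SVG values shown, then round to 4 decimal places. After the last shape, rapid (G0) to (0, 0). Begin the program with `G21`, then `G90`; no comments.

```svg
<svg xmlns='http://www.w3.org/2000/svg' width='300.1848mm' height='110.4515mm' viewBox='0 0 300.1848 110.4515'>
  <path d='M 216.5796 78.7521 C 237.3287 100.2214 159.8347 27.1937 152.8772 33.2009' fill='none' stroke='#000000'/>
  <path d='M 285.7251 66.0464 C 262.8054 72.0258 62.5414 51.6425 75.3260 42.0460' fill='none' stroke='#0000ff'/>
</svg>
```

viewBox `0 0 300.1848 110.4515` with mm width/height → 1 unit = 1 mm. Flip: y_m = 110.4515 − y_svg.

**Shape 1** — `<path>` cubic bezier, stroke `#000000` → score (S463, F1426). Control points (SVG): P0=(216.5796,78.7521), P1=(237.3287,100.2214), P2=(159.8347,27.1937), P3=(152.8772,33.2009); sampled at t=k/4. Machine vertices: (216.5796,31.6994) → (216.3580,30.6042) → (195.1184,48.6767) → (168.6837,69.6484) → (152.8772,77.2506). Open path.

**Shape 2** — `<path>` cubic bezier, stroke `#0000ff` → cut (S861, F1505). Control points (SVG): P0=(285.7251,66.0464), P1=(262.8054,72.0258), P2=(62.5414,51.6425), P3=(75.3260,42.0460); sampled at t=k/4. Machine vertices: (285.7251,44.4051) → (241.3832,44.2831) → (167.1364,50.5643) → (99.5843,59.7661) → (75.3260,68.4055). Open path.

G21
G90
G0 X216.5796 Y31.6994
M4 S463
G1 X216.3580 Y30.6042 F1426
G1 X195.1184 Y48.6767
G1 X168.6837 Y69.6484
G1 X152.8772 Y77.2506
M5
G0 X285.7251 Y44.4051
M4 S861
G1 X241.3832 Y44.2831 F1505
G1 X167.1364 Y50.5643
G1 X99.5843 Y59.7661
G1 X75.3260 Y68.4055
M5
G0 X0.0000 Y0.0000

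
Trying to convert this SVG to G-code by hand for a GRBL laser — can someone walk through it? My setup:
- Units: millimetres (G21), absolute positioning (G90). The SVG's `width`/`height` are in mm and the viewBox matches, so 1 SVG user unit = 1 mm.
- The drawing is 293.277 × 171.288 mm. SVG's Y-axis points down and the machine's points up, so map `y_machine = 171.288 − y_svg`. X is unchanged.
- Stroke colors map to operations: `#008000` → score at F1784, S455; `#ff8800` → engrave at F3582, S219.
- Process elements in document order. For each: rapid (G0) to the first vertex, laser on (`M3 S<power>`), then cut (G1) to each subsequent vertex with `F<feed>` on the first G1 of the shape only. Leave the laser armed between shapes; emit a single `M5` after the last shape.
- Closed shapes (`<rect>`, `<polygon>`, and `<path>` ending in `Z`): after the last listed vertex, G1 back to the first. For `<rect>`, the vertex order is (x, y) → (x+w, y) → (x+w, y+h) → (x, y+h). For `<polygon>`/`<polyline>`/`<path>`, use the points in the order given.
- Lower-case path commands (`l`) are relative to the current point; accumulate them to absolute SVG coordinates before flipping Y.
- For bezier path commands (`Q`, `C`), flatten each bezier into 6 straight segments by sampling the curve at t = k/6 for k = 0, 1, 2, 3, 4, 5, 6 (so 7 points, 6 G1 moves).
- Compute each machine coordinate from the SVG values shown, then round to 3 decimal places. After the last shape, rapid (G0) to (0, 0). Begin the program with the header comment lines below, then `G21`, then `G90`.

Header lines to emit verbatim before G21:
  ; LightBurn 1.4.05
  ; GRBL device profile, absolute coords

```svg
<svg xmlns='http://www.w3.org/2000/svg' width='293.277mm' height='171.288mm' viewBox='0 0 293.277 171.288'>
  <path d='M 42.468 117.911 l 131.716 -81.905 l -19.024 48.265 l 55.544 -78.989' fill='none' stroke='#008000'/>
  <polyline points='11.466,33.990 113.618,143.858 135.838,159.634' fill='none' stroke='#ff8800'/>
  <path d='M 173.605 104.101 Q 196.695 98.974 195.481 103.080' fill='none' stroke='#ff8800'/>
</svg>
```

viewBox `0 0 293.277 171.288` with mm width/height → 1 unit = 1 mm. Flip: y_m = 171.288 − y_svg.

**Shape 1** — `<path>` open polyline, stroke `#008000` → score (S455, F1784). Machine vertices: (42.468,53.377) → (174.184,135.282) → (155.160,87.017) → (210.704,166.006). Open path.

**Shape 2** — `<polyline>` open polyline, stroke `#ff8800` → engrave (S219, F3582). Machine vertices: (11.466,137.298) → (113.618,27.430) → (135.838,11.654). Open path.

**Shape 3** — `<path>` quadratic bezier, stroke `#ff8800` → engrave (S219, F3582). Control points (SVG): P0=(173.605,104.101), P1=(196.695,98.974), P2=(195.481,103.080); sampled at t=k/6. Machine vertices: (173.605,67.187) → (180.627,68.640) → (186.298,69.579) → (190.619,70.006) → (193.590,69.919) → (195.211,69.320) → (195.481,68.208). Open path.

; LightBurn 1.4.05
; GRBL device profile, absolute coords
G21
G90
G0 X42.468 Y53.377
M3 S455
G1 X174.184 Y135.282 F1784
G1 X155.160 Y87.017
G1 X210.704 Y166.006
G0 X11.466 Y137.298
M3 S219
G1 X113.618 Y27.430 F3582
G1 X135.838 Y11.654
G0 X173.605 Y67.187
M3 S219
G1 X180.627 Y68.640 F3582
G1 X186.298 Y69.579
G1 X190.619 Y70.006
G1 X193.590 Y69.919
G1 X195.211 Y69.320
G1 X195.481 Y68.208
M5
G0 X0.000 Y0.000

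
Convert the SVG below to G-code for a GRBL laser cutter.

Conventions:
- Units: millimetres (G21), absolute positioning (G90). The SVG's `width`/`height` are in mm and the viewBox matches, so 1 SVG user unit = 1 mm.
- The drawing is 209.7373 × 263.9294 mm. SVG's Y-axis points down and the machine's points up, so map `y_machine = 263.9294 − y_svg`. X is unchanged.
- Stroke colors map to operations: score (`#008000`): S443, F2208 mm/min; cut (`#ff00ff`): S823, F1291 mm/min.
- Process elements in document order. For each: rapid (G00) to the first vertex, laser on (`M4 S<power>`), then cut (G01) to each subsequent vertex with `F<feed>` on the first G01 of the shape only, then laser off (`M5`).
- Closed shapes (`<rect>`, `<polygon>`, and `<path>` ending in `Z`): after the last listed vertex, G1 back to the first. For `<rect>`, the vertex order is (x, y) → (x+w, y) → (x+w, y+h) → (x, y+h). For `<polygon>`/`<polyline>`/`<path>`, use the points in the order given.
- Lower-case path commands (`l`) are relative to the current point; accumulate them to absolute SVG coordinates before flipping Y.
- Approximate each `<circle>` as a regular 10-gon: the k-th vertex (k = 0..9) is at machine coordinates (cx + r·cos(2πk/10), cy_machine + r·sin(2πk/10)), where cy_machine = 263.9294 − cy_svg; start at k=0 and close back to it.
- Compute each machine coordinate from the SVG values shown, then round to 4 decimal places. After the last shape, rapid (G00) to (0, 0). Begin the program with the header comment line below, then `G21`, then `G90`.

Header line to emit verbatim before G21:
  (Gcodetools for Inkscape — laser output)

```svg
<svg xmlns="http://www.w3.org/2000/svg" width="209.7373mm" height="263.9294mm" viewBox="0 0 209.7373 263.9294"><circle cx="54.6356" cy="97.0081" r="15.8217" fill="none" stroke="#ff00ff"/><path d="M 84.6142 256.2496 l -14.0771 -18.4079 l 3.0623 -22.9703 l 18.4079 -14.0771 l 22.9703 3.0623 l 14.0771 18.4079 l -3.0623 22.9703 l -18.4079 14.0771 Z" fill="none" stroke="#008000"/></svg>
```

1 u = 1 mm; y_m = 263.9294 − y.

[1] `<circle>` circle, #ff00ff→cut S823 F1291: (70.4573,166.9213) → (67.4356,176.2211) → (59.5248,181.9686) → (49.7464,181.9686) → (41.8356,176.2211) → (38.8139,166.9213) → (41.8356,157.6215) → (49.7464,151.8740) → (59.5248,151.8740) → (67.4356,157.6215) → (70.4573,166.9213) (closed)

[2] `<path>` regular polygon, #008000→score S443 F2208: (84.6142,7.6798) → (70.5371,26.0877) → (73.5994,49.0580) → (92.0073,63.1351) → (114.9776,60.0728) → (129.0547,41.6649) → (125.9924,18.6946) → (107.5845,4.6175) → (84.6142,7.6798) (closed)

(Gcodetools for Inkscape — laser output)
G21
G90
G00 X70.4573 Y166.9213
M4 S823
G01 X67.4356 Y176.2211 F1291
G01 X59.5248 Y181.9686
G01 X49.7464 Y181.9686
G01 X41.8356 Y176.2211
G01 X38.8139 Y166.9213
G01 X41.8356 Y157.6215
G01 X49.7464 Y151.8740
G01 X59.5248 Y151.8740
G01 X67.4356 Y157.6215
G01 X70.4573 Y166.9213
M5
G00 X84.6142 Y7.6798
M4 S443
G01 X70.5371 Y26.0877 F2208
G01 X73.5994 Y49.0580
G01 X92.0073 Y63.1351
G01 X114.9776 Y60.0728
G01 X129.0547 Y41.6649
G01 X125.9924 Y18.6946
G01 X107.5845 Y4.6175
G01 X84.6142 Y7.6798
M5
G00 X0.0000 Y0.0000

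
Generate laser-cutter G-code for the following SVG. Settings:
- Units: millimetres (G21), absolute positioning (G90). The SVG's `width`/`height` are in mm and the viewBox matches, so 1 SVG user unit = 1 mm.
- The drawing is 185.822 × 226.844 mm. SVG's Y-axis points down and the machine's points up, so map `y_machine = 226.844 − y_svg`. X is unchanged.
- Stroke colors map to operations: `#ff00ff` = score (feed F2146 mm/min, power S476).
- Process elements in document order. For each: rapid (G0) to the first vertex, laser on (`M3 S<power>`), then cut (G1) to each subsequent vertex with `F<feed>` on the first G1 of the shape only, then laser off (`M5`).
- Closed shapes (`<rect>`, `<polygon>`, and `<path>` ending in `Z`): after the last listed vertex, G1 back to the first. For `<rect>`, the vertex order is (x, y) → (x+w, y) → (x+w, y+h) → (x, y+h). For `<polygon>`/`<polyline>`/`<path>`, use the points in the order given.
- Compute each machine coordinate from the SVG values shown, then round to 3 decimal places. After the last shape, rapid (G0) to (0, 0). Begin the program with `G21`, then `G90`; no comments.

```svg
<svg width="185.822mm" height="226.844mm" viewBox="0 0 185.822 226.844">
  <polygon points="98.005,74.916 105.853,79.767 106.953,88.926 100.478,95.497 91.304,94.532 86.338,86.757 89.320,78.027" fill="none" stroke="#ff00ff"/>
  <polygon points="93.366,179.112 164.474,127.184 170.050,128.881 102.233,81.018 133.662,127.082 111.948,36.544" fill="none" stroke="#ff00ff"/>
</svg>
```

1 u = 1 mm; y_m = 226.844 − y.

[1] `<polygon>` regular polygon, #ff00ff→score S476 F2146: (98.005,151.928) → (105.853,147.077) → (106.953,137.918) → (100.478,131.347) → (91.304,132.312) → (86.338,140.087) → (89.320,148.817) → (98.005,151.928) (closed)

[2] `<polygon>` closed polygon, #ff00ff→score S476 F2146: (93.366,47.732) → (164.474,99.660) → (170.050,97.963) → (102.233,145.826) → (133.662,99.762) → (111.948,190.300) → (93.366,47.732) (closed)

G21
G90
G0 X98.005 Y151.928
M3 S476
G1 X105.853 Y147.077 F2146
G1 X106.953 Y137.918
G1 X100.478 Y131.347
G1 X91.304 Y132.312
G1 X86.338 Y140.087
G1 X89.320 Y148.817
G1 X98.005 Y151.928
M5
G0 X93.366 Y47.732
M3 S476
G1 X164.474 Y99.660 F2146
G1 X170.050 Y97.963
G1 X102.233 Y145.826
G1 X133.662 Y99.762
G1 X111.948 Y190.300
G1 X93.366 Y47.732
M5
G0 X0.000 Y0.000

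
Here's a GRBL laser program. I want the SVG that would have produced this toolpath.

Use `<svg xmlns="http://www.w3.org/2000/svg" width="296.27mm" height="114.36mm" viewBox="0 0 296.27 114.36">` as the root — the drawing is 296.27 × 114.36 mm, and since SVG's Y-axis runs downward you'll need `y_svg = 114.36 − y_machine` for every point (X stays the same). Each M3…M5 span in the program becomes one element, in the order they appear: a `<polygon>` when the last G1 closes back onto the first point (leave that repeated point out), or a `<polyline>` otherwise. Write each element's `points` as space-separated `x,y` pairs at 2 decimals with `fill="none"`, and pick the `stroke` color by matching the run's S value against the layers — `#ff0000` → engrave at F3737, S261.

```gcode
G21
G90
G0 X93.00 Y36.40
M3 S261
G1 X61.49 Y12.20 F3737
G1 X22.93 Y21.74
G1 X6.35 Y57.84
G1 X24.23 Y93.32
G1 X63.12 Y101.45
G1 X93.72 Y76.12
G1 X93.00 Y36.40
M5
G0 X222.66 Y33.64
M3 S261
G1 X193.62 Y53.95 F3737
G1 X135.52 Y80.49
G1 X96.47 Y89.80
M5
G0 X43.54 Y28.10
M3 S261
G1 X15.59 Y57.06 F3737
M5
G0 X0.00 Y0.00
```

Each laser-on run becomes one SVG element. Flip Y back into SVG space with y_svg = 114.36 − y_machine. Every run uses S261, so all elements get stroke `#ff0000` (engrave).

Run 1: The run returns to its start, so emit a `<polygon>` with points (Y-flipped): 93.00,77.96 61.49,102.16 22.93,92.62 6.35,56.52 24.23,21.04 63.12,12.91 93.72,38.24.

Run 2: The run is open, so emit a `<polyline>` with points (Y-flipped): 222.66,80.72 193.62,60.41 135.52,33.87 96.47,24.56.

Run 3: The run is open, so emit a `<polyline>` with points (Y-flipped): 43.54,86.26 15.59,57.30.

<svg xmlns="http://www.w3.org/2000/svg" width="296.27mm" height="114.36mm" viewBox="0 0 296.27 114.36">
  <polygon points="93.00,77.96 61.49,102.16 22.93,92.62 6.35,56.52 24.23,21.04 63.12,12.91 93.72,38.24" fill="none" stroke="#ff0000"/>
  <polyline points="222.66,80.72 193.62,60.41 135.52,33.87 96.47,24.56" fill="none" stroke="#ff0000"/>
  <polyline points="43.54,86.26 15.59,57.30" fill="none" stroke="#ff0000"/>
</svg>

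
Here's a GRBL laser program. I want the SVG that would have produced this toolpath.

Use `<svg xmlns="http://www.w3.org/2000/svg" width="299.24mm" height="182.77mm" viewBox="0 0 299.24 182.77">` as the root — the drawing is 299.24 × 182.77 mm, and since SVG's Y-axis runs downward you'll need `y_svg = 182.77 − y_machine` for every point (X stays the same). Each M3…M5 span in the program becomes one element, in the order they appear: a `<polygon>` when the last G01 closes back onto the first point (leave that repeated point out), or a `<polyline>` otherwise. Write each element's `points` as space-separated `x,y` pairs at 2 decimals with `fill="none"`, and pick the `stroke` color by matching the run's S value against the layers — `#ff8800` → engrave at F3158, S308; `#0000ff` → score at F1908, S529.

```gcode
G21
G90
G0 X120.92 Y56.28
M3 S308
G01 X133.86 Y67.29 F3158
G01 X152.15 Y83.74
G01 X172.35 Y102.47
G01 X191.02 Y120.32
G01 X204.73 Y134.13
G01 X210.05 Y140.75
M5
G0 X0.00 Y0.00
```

Machine Y-up, SVG Y-down with viewBox height 182.77, so y_svg = 182.77 − y_machine; X carries over. Every run uses S308, so all elements get stroke `#ff8800` (engrave).

Run 1: The run is open, so emit a `<polyline>` with points (Y-flipped): 120.92,126.49 133.86,115.48 152.15,99.03 172.35,80.30 191.02,62.45 204.73,48.64 210.05,42.02.

<svg xmlns="http://www.w3.org/2000/svg" width="299.24mm" height="182.77mm" viewBox="0 0 299.24 182.77">
  <polyline points="120.92,126.49 133.86,115.48 152.15,99.03 172.35,80.30 191.02,62.45 204.73,48.64 210.05,42.02" fill="none" stroke="#ff8800"/>
</svg>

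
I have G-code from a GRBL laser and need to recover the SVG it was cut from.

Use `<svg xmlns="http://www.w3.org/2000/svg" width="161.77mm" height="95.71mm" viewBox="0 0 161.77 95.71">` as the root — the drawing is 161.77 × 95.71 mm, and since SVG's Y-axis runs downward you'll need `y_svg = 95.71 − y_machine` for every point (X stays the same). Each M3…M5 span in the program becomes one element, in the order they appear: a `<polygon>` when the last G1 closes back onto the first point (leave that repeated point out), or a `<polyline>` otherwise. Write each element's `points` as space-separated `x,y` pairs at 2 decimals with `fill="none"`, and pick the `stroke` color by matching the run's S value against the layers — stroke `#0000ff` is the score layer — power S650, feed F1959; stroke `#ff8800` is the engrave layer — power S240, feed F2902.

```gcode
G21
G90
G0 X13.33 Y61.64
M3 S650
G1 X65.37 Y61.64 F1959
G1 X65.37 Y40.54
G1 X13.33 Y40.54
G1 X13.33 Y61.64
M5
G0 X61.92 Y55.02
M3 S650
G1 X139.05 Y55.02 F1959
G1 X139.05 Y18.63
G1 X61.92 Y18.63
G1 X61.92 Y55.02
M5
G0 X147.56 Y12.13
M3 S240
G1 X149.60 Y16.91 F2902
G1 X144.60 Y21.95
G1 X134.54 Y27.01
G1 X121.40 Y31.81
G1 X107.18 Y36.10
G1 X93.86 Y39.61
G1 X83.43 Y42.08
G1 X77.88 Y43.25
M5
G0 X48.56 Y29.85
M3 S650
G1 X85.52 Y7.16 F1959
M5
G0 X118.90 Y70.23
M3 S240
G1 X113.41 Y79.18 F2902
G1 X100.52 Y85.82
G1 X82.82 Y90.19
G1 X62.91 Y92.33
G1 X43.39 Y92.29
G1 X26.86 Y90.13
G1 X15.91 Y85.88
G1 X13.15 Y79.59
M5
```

<svg xmlns="http://www.w3.org/2000/svg" width="161.77mm" height="95.71mm" viewBox="0 0 161.77 95.71">
  <polygon points="13.33,34.07 65.37,34.07 65.37,55.17 13.33,55.17" fill="none" stroke="#0000ff"/>
  <polygon points="61.92,40.69 139.05,40.69 139.05,77.08 61.92,77.08" fill="none" stroke="#0000ff"/>
  <polyline points="147.56,83.58 149.60,78.80 144.60,73.76 134.54,68.70 121.40,63.90 107.18,59.61 93.86,56.10 83.43,53.63 77.88,52.46" fill="none" stroke="#ff8800"/>
  <polyline points="48.56,65.86 85.52,88.55" fill="none" stroke="#0000ff"/>
  <polyline points="118.90,25.48 113.41,16.53 100.52,9.89 82.82,5.52 62.91,3.38 43.39,3.42 26.86,5.58 15.91,9.83 13.15,16.12" fill="none" stroke="#ff8800"/>
</svg>

y_svg = 95.71 − y_m.

[1] S650→`#0000ff` (score); closed run; points: 13.33,34.07 65.37,34.07 65.37,55.17 13.33,55.17

[2] S650→`#0000ff` (score); closed run; points: 61.92,40.69 139.05,40.69 139.05,77.08 61.92,77.08

[3] S240→`#ff8800` (engrave); open run; points: 147.56,83.58 149.60,78.80 144.60,73.76 134.54,68.70 121.40,63.90 107.18,59.61 93.86,56.10 83.43,53.63 77.88,52.46

[4] S650→`#0000ff` (score); open run; points: 48.56,65.86 85.52,88.55

[5] S240→`#ff8800` (engrave); open run; points: 118.90,25.48 113.41,16.53 100.52,9.89 82.82,5.52 62.91,3.38 43.39,3.42 26.86,5.58 15.91,9.83 13.15,16.12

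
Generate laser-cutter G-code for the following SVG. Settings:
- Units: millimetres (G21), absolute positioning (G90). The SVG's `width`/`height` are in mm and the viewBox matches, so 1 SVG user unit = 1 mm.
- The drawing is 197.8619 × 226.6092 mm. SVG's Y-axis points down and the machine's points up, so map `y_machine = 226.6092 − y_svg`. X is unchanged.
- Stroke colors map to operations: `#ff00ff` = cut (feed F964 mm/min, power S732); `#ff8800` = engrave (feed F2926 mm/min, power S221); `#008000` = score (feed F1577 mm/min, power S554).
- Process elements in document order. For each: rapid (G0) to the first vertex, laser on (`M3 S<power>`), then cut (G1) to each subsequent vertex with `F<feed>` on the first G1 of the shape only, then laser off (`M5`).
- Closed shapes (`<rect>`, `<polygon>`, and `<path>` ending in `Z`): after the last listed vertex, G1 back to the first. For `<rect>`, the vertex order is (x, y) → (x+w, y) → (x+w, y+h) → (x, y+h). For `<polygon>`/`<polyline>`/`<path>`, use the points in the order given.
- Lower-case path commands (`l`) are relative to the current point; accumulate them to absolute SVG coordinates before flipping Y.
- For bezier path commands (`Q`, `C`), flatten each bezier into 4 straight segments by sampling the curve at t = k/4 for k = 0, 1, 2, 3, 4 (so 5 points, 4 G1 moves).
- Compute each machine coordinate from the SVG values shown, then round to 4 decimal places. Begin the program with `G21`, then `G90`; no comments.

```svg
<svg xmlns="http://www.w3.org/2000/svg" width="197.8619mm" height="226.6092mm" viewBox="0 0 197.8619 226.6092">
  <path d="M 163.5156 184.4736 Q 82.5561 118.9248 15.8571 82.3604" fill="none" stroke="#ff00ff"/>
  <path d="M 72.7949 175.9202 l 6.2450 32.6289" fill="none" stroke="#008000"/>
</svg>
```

G21
G90
G0 X163.5156 Y42.1356
M3 S732
G1 X123.9271 Y73.0985 F964
G1 X86.1212 Y100.4383
G1 X50.0979 Y124.1551
G1 X15.8571 Y144.2488
M5
G0 X72.7949 Y50.6890
M3 S554
G1 X79.0399 Y18.0601 F1577
M5

viewBox `0 0 197.8619 226.6092` with mm width/height → 1 unit = 1 mm. Flip: y_m = 226.6092 − y_svg.

**Shape 1** — `<path>` quadratic bezier, stroke `#ff00ff` → cut (S732, F964). Control points (SVG): P0=(163.5156,184.4736), P1=(82.5561,118.9248), P2=(15.8571,82.3604); sampled at t=k/4. Machine vertices: (163.5156,42.1356) → (123.9271,73.0985) → (86.1212,100.4383) → (50.0979,124.1551) → (15.8571,144.2488). Open path.

**Shape 2** — `<path>` line segment, stroke `#008000` → score (S554, F1577). Machine vertices: (72.7949,50.6890) → (79.0399,18.0601). Open path.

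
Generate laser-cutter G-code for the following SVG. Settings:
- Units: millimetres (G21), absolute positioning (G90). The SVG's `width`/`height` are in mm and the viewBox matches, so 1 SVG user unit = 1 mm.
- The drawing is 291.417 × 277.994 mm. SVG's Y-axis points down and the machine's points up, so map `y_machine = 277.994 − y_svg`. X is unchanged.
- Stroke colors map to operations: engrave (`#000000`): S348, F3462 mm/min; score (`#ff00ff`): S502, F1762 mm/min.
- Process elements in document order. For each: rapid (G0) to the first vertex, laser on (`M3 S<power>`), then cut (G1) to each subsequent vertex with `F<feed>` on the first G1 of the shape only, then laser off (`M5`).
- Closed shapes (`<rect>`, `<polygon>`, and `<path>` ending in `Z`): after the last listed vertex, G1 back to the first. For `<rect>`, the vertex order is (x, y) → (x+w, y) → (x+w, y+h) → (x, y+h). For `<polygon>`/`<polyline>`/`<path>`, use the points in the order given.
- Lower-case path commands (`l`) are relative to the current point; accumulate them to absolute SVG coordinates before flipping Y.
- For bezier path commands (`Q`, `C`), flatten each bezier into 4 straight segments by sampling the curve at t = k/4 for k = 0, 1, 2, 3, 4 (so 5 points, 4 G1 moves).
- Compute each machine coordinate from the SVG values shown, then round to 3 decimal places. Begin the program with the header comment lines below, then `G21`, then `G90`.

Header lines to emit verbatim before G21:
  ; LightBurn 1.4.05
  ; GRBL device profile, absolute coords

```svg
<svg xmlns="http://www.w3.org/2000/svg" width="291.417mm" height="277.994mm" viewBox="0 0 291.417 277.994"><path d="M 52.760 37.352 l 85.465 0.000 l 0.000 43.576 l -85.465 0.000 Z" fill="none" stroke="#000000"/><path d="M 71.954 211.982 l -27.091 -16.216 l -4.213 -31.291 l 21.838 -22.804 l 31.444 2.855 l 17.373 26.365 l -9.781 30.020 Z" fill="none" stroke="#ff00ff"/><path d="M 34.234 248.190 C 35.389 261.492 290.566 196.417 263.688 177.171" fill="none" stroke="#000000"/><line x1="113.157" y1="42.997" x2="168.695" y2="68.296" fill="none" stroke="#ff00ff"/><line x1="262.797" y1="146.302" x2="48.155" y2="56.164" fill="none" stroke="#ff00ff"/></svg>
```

Since the viewBox matches the mm dimensions, user units are millimetres directly. The only transform is the Y-flip y_m = 277.994 − y_svg.

Shape 1 is a rectangle drawn with `<path>`. Its stroke #000000 means engrave at S348, F3462. After flipping Y the toolpath is (52.760,240.642) → (138.225,240.642) → (138.225,197.066) → (52.760,197.066) → (52.760,240.642), returning to the start.

Shape 2 is a regular polygon drawn with `<path>`. Its stroke #ff00ff means score at S502, F1762. After flipping Y the toolpath is (71.954,66.012) → (44.863,82.228) → (40.650,113.519) → (62.488,136.323) → (93.932,133.468) → (111.305,107.103) → (101.524,77.083) → (71.954,66.012), returning to the start.

Shape 3 is a cubic bezier drawn with `<path>`. Its stroke #000000 means engrave at S348, F3462. After flipping Y the toolpath is (34.234,29.804) → (74.353,32.582) → (159.473,53.108) → (239.337,79.736) → (263.688,100.823).

Shape 4 is a line segment drawn with `<line>`. Its stroke #ff00ff means score at S502, F1762. After flipping Y the toolpath is (113.157,234.997) → (168.695,209.698).

Shape 5 is a line segment drawn with `<line>`. Its stroke #ff00ff means score at S502, F1762. After flipping Y the toolpath is (262.797,131.692) → (48.155,221.830).

; LightBurn 1.4.05
; GRBL device profile, absolute coords
G21
G90
G0 X52.760 Y240.642
M3 S348
G1 X138.225 Y240.642 F3462
G1 X138.225 Y197.066
G1 X52.760 Y197.066
G1 X52.760 Y240.642
M5
G0 X71.954 Y66.012
M3 S502
G1 X44.863 Y82.228 F1762
G1 X40.650 Y113.519
G1 X62.488 Y136.323
G1 X93.932 Y133.468
G1 X111.305 Y107.103
G1 X101.524 Y77.083
G1 X71.954 Y66.012
M5
G0 X34.234 Y29.804
M3 S348
G1 X74.353 Y32.582 F3462
G1 X159.473 Y53.108
G1 X239.337 Y79.736
G1 X263.688 Y100.823
M5
G0 X113.157 Y234.997
M3 S502
G1 X168.695 Y209.698 F1762
M5
G0 X262.797 Y131.692
M3 S502
G1 X48.155 Y221.830 F1762
M5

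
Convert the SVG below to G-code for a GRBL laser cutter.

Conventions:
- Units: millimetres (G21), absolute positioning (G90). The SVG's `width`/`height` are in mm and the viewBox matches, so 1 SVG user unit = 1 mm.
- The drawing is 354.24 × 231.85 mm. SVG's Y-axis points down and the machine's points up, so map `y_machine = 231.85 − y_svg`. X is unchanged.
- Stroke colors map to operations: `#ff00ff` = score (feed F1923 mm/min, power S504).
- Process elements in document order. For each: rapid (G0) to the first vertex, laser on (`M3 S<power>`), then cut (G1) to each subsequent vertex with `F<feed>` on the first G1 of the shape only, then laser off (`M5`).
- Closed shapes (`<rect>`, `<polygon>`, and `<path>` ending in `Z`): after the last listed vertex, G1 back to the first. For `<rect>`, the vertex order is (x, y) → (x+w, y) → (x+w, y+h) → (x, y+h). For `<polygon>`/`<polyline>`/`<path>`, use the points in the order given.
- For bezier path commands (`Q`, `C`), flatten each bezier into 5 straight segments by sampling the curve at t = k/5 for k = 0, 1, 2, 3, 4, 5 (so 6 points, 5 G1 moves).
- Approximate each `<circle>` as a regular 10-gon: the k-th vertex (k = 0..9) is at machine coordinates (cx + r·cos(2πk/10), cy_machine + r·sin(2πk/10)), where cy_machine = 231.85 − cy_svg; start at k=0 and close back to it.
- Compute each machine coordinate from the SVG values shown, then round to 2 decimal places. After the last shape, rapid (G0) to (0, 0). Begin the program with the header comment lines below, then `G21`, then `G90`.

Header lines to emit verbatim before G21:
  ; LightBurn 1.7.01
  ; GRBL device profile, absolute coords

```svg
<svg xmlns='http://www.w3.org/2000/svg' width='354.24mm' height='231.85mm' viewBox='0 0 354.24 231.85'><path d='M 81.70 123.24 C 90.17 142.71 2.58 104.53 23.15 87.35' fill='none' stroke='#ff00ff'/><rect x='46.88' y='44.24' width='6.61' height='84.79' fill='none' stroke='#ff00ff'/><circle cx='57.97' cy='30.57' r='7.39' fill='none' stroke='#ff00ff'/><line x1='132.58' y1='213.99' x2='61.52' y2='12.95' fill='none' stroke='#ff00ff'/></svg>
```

viewBox `0 0 354.24 231.85` with mm width/height → 1 unit = 1 mm. Flip: y_m = 231.85 − y_svg.

**Shape 1** — `<path>` cubic bezier, stroke `#ff00ff` → score (S504, F1923). Control points (SVG): P0=(81.70,123.24), P1=(90.17,142.71), P2=(2.58,104.53), P3=(23.15,87.35); sampled at t=k/5. Machine vertices: (81.70,108.61) → (76.89,103.22) → (58.83,107.88) → (37.31,118.84) → (22.15,132.30) → (23.15,144.50). Open path.

**Shape 2** — `<rect>` rectangle, stroke `#ff00ff` → score (S504, F1923). Machine vertices: (46.88,187.61) → (53.49,187.61) → (53.49,102.82) → (46.88,102.82) → (46.88,187.61). Closed: final G1 returns to the first vertex.

**Shape 3** — `<circle>` circle, stroke `#ff00ff` → score (S504, F1923). Machine vertices: (65.36,201.28) → (63.95,205.62) → (60.25,208.31) → (55.69,208.31) → (51.99,205.62) → (50.58,201.28) → (51.99,196.94) → (55.69,194.25) → (60.25,194.25) → (63.95,196.94) → (65.36,201.28). Closed: final G1 returns to the first vertex.

**Shape 4** — `<line>` line segment, stroke `#ff00ff` → score (S504, F1923). Machine vertices: (132.58,17.86) → (61.52,218.90). Open path.

; LightBurn 1.7.01
; GRBL device profile, absolute coords
G21
G90
G0 X81.70 Y108.61
M3 S504
G1 X76.89 Y103.22 F1923
G1 X58.83 Y107.88
G1 X37.31 Y118.84
G1 X22.15 Y132.30
G1 X23.15 Y144.50
M5
G0 X46.88 Y187.61
M3 S504
G1 X53.49 Y187.61 F1923
G1 X53.49 Y102.82
G1 X46.88 Y102.82
G1 X46.88 Y187.61
M5
G0 X65.36 Y201.28
M3 S504
G1 X63.95 Y205.62 F1923
G1 X60.25 Y208.31
G1 X55.69 Y208.31
G1 X51.99 Y205.62
G1 X50.58 Y201.28
G1 X51.99 Y196.94
G1 X55.69 Y194.25
G1 X60.25 Y194.25
G1 X63.95 Y196.94
G1 X65.36 Y201.28
M5
G0 X132.58 Y17.86
M3 S504
G1 X61.52 Y218.90 F1923
M5
G0 X0.00 Y0.00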